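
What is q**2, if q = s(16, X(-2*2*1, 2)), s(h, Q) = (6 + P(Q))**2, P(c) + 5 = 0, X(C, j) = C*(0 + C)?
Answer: 1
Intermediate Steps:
X(C, j) = C**2 (X(C, j) = C*C = C**2)
P(c) = -5 (P(c) = -5 + 0 = -5)
s(h, Q) = 1 (s(h, Q) = (6 - 5)**2 = 1**2 = 1)
q = 1
q**2 = 1**2 = 1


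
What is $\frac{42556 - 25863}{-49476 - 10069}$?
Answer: $- \frac{16693}{59545} \approx -0.28034$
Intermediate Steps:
$\frac{42556 - 25863}{-49476 - 10069} = \frac{16693}{-59545} = 16693 \left(- \frac{1}{59545}\right) = - \frac{16693}{59545}$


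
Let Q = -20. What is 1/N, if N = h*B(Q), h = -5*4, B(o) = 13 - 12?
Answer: -1/20 ≈ -0.050000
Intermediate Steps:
B(o) = 1
h = -20
N = -20 (N = -20*1 = -20)
1/N = 1/(-20) = -1/20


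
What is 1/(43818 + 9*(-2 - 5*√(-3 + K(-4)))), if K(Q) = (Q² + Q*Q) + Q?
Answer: 1/43575 ≈ 2.2949e-5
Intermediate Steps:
K(Q) = Q + 2*Q² (K(Q) = (Q² + Q²) + Q = 2*Q² + Q = Q + 2*Q²)
1/(43818 + 9*(-2 - 5*√(-3 + K(-4)))) = 1/(43818 + 9*(-2 - 5*√(-3 - 4*(1 + 2*(-4))))) = 1/(43818 + 9*(-2 - 5*√(-3 - 4*(1 - 8)))) = 1/(43818 + 9*(-2 - 5*√(-3 - 4*(-7)))) = 1/(43818 + 9*(-2 - 5*√(-3 + 28))) = 1/(43818 + 9*(-2 - 5*√25)) = 1/(43818 + 9*(-2 - 5*5)) = 1/(43818 + 9*(-2 - 25)) = 1/(43818 + 9*(-27)) = 1/(43818 - 243) = 1/43575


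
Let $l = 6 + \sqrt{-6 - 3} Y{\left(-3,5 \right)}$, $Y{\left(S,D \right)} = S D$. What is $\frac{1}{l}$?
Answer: $\frac{2}{687} + \frac{5 i}{229} \approx 0.0029112 + 0.021834 i$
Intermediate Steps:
$Y{\left(S,D \right)} = D S$
$l = 6 - 45 i$ ($l = 6 + \sqrt{-6 - 3} \cdot 5 \left(-3\right) = 6 + \sqrt{-9} \left(-15\right) = 6 + 3 i \left(-15\right) = 6 - 45 i \approx 6.0 - 45.0 i$)
$\frac{1}{l} = \frac{1}{6 - 45 i} = \frac{6 + 45 i}{2061}$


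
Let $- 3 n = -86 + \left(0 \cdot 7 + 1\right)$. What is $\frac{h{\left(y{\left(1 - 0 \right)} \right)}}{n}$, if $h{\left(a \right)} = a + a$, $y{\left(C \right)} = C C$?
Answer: $\frac{6}{85} \approx 0.070588$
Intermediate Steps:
$y{\left(C \right)} = C^{2}$
$h{\left(a \right)} = 2 a$
$n = \frac{85}{3}$ ($n = - \frac{-86 + \left(0 \cdot 7 + 1\right)}{3} = - \frac{-86 + \left(0 + 1\right)}{3} = - \frac{-86 + 1}{3} = \left(- \frac{1}{3}\right) \left(-85\right) = \frac{85}{3} \approx 28.333$)
$\frac{h{\left(y{\left(1 - 0 \right)} \right)}}{n} = \frac{2 \left(1 - 0\right)^{2}}{\frac{85}{3}} = 2 \left(1 + 0\right)^{2} \cdot \frac{3}{85} = 2 \cdot 1^{2} \cdot \frac{3}{85} = 2 \cdot 1 \cdot \frac{3}{85} = 2 \cdot \frac{3}{85} = \frac{6}{85}$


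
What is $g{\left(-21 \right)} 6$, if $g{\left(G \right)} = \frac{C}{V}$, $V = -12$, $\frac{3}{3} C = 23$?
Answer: $- \frac{23}{2} \approx -11.5$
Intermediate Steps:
$C = 23$
$g{\left(G \right)} = - \frac{23}{12}$ ($g{\left(G \right)} = \frac{23}{-12} = 23 \left(- \frac{1}{12}\right) = - \frac{23}{12}$)
$g{\left(-21 \right)} 6 = \left(- \frac{23}{12}\right) 6 = - \frac{23}{2}$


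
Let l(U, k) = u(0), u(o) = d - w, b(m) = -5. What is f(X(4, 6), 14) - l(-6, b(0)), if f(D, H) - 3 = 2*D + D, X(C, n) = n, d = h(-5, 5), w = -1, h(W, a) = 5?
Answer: 15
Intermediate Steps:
d = 5
u(o) = 6 (u(o) = 5 - 1*(-1) = 5 + 1 = 6)
l(U, k) = 6
f(D, H) = 3 + 3*D (f(D, H) = 3 + (2*D + D) = 3 + 3*D)
f(X(4, 6), 14) - l(-6, b(0)) = (3 + 3*6) - 1*6 = (3 + 18) - 6 = 21 - 6 = 15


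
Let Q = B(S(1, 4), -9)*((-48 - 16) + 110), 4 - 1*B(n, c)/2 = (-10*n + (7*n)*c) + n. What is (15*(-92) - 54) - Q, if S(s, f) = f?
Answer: -28298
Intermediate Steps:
B(n, c) = 8 + 18*n - 14*c*n (B(n, c) = 8 - 2*((-10*n + (7*n)*c) + n) = 8 - 2*((-10*n + 7*c*n) + n) = 8 - 2*(-9*n + 7*c*n) = 8 + (18*n - 14*c*n) = 8 + 18*n - 14*c*n)
Q = 26864 (Q = (8 + 18*4 - 14*(-9)*4)*((-48 - 16) + 110) = (8 + 72 + 504)*(-64 + 110) = 584*46 = 26864)
(15*(-92) - 54) - Q = (15*(-92) - 54) - 1*26864 = (-1380 - 54) - 26864 = -1434 - 26864 = -28298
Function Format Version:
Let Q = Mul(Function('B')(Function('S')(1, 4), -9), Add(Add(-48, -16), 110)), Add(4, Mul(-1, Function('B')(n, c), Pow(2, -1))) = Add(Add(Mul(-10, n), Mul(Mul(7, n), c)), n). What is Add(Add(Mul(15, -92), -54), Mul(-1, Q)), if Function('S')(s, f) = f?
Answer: -28298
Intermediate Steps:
Function('B')(n, c) = Add(8, Mul(18, n), Mul(-14, c, n)) (Function('B')(n, c) = Add(8, Mul(-2, Add(Add(Mul(-10, n), Mul(Mul(7, n), c)), n))) = Add(8, Mul(-2, Add(Add(Mul(-10, n), Mul(7, c, n)), n))) = Add(8, Mul(-2, Add(Mul(-9, n), Mul(7, c, n)))) = Add(8, Add(Mul(18, n), Mul(-14, c, n))) = Add(8, Mul(18, n), Mul(-14, c, n)))
Q = 26864 (Q = Mul(Add(8, Mul(18, 4), Mul(-14, -9, 4)), Add(Add(-48, -16), 110)) = Mul(Add(8, 72, 504), Add(-64, 110)) = Mul(584, 46) = 26864)
Add(Add(Mul(15, -92), -54), Mul(-1, Q)) = Add(Add(Mul(15, -92), -54), Mul(-1, 26864)) = Add(Add(-1380, -54), -26864) = Add(-1434, -26864) = -28298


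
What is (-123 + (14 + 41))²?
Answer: 4624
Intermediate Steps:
(-123 + (14 + 41))² = (-123 + 55)² = (-68)² = 4624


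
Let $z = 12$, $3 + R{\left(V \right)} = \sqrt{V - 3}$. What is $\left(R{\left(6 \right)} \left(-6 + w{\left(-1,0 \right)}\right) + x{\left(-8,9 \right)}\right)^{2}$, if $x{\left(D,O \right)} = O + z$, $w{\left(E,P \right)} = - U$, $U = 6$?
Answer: $3681 - 1368 \sqrt{3} \approx 1311.6$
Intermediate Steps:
$w{\left(E,P \right)} = -6$ ($w{\left(E,P \right)} = \left(-1\right) 6 = -6$)
$R{\left(V \right)} = -3 + \sqrt{-3 + V}$ ($R{\left(V \right)} = -3 + \sqrt{V - 3} = -3 + \sqrt{-3 + V}$)
$x{\left(D,O \right)} = 12 + O$ ($x{\left(D,O \right)} = O + 12 = 12 + O$)
$\left(R{\left(6 \right)} \left(-6 + w{\left(-1,0 \right)}\right) + x{\left(-8,9 \right)}\right)^{2} = \left(\left(-3 + \sqrt{-3 + 6}\right) \left(-6 - 6\right) + \left(12 + 9\right)\right)^{2} = \left(\left(-3 + \sqrt{3}\right) \left(-12\right) + 21\right)^{2} = \left(\left(36 - 12 \sqrt{3}\right) + 21\right)^{2} = \left(57 - 12 \sqrt{3}\right)^{2}$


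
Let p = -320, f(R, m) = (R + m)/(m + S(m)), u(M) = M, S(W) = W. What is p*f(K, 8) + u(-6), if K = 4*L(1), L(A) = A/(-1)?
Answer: -86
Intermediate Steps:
L(A) = -A (L(A) = A*(-1) = -A)
K = -4 (K = 4*(-1*1) = 4*(-1) = -4)
f(R, m) = (R + m)/(2*m) (f(R, m) = (R + m)/(m + m) = (R + m)/((2*m)) = (R + m)*(1/(2*m)) = (R + m)/(2*m))
p*f(K, 8) + u(-6) = -160*(-4 + 8)/8 - 6 = -160*4/8 - 6 = -320*1/4 - 6 = -80 - 6 = -86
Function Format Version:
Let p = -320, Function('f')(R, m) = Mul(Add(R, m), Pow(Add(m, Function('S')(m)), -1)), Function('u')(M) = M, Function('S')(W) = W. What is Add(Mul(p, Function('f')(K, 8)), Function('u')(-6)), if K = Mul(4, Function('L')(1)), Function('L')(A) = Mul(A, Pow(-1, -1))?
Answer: -86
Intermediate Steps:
Function('L')(A) = Mul(-1, A) (Function('L')(A) = Mul(A, -1) = Mul(-1, A))
K = -4 (K = Mul(4, Mul(-1, 1)) = Mul(4, -1) = -4)
Function('f')(R, m) = Mul(Rational(1, 2), Pow(m, -1), Add(R, m)) (Function('f')(R, m) = Mul(Add(R, m), Pow(Add(m, m), -1)) = Mul(Add(R, m), Pow(Mul(2, m), -1)) = Mul(Add(R, m), Mul(Rational(1, 2), Pow(m, -1))) = Mul(Rational(1, 2), Pow(m, -1), Add(R, m)))
Add(Mul(p, Function('f')(K, 8)), Function('u')(-6)) = Add(Mul(-320, Mul(Rational(1, 2), Pow(8, -1), Add(-4, 8))), -6) = Add(Mul(-320, Mul(Rational(1, 2), Rational(1, 8), 4)), -6) = Add(Mul(-320, Rational(1, 4)), -6) = Add(-80, -6) = -86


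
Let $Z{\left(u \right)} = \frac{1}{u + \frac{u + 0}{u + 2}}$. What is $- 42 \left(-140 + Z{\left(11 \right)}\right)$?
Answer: $\frac{64641}{11} \approx 5876.5$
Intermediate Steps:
$Z{\left(u \right)} = \frac{1}{u + \frac{u}{2 + u}}$
$- 42 \left(-140 + Z{\left(11 \right)}\right) = - 42 \left(-140 + \frac{2 + 11}{11 \left(3 + 11\right)}\right) = - 42 \left(-140 + \frac{1}{11} \cdot \frac{1}{14} \cdot 13\right) = - 42 \left(-140 + \frac{13}{154}\right) = \left(-42\right) \left(- \frac{21547}{154}\right) = \frac{64641}{11}$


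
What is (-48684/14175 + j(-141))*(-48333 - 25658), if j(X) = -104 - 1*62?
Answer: 59235566798/4725 ≈ 1.2537e+7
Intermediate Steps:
j(X) = -166 (j(X) = -104 - 62 = -166)
(-48684/14175 + j(-141))*(-48333 - 25658) = (-48684/14175 - 166)*(-48333 - 25658) = (-48684*1/14175 - 166)*(-73991) = (-16228/4725 - 166)*(-73991) = -800578/4725*(-73991) = 59235566798/4725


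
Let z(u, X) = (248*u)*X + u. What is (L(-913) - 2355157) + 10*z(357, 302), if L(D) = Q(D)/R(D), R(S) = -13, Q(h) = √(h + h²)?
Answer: 265027133 - 4*√52041/13 ≈ 2.6503e+8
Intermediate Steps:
z(u, X) = u + 248*X*u (z(u, X) = 248*X*u + u = u + 248*X*u)
L(D) = -√(D*(1 + D))/13 (L(D) = √(D*(1 + D))/(-13) = √(D*(1 + D))*(-1/13) = -√(D*(1 + D))/13)
(L(-913) - 2355157) + 10*z(357, 302) = (-4*√52041/13 - 2355157) + 10*(357*(1 + 248*302)) = (-4*√52041/13 - 2355157) + 10*(357*(1 + 74896)) = (-4*√52041/13 - 2355157) + 10*(357*74897) = (-4*√52041/13 - 2355157) + 10*26738229 = (-4*√52041/13 - 2355157) + 267382290 = (-2355157 - 4*√52041/13) + 267382290 = 265027133 - 4*√52041/13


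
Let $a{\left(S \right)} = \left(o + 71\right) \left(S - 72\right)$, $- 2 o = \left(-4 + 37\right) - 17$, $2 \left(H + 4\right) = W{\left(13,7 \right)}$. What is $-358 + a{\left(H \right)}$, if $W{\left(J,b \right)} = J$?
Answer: $- \frac{9473}{2} \approx -4736.5$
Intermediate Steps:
$H = \frac{5}{2}$ ($H = -4 + \frac{1}{2} \cdot 13 = -4 + \frac{13}{2} = \frac{5}{2} \approx 2.5$)
$o = -8$ ($o = - \frac{\left(-4 + 37\right) - 17}{2} = - \frac{33 - 17}{2} = \left(- \frac{1}{2}\right) 16 = -8$)
$a{\left(S \right)} = -4536 + 63 S$ ($a{\left(S \right)} = \left(-8 + 71\right) \left(S - 72\right) = 63 \left(-72 + S\right) = -4536 + 63 S$)
$-358 + a{\left(H \right)} = -358 + \left(-4536 + 63 \cdot \frac{5}{2}\right) = -358 + \left(-4536 + \frac{315}{2}\right) = -358 - \frac{8757}{2} = - \frac{9473}{2}$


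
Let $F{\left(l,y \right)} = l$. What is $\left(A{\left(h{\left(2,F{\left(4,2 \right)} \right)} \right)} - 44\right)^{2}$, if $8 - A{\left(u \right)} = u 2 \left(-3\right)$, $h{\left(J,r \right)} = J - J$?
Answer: $1296$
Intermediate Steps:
$h{\left(J,r \right)} = 0$
$A{\left(u \right)} = 8 + 6 u$ ($A{\left(u \right)} = 8 - u 2 \left(-3\right) = 8 - 2 u \left(-3\right) = 8 - - 6 u = 8 + 6 u$)
$\left(A{\left(h{\left(2,F{\left(4,2 \right)} \right)} \right)} - 44\right)^{2} = \left(\left(8 + 6 \cdot 0\right) - 44\right)^{2} = \left(\left(8 + 0\right) - 44\right)^{2} = \left(8 - 44\right)^{2} = \left(-36\right)^{2} = 1296$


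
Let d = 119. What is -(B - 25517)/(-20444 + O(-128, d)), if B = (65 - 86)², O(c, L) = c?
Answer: -6269/5143 ≈ -1.2189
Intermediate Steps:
B = 441 (B = (-21)² = 441)
-(B - 25517)/(-20444 + O(-128, d)) = -(441 - 25517)/(-20444 - 128) = -(-25076)/(-20572) = -(-25076)*(-1)/20572 = -1*6269/5143 = -6269/5143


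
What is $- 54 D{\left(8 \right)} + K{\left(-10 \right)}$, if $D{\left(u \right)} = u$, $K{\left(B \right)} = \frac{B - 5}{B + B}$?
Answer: $- \frac{1725}{4} \approx -431.25$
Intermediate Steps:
$K{\left(B \right)} = \frac{-5 + B}{2 B}$
$- 54 D{\left(8 \right)} + K{\left(-10 \right)} = \left(-54\right) 8 + \frac{-5 - 10}{2 \left(-10\right)} = -432 + \frac{1}{2} \left(- \frac{1}{10}\right) \left(-15\right) = -432 + \frac{3}{4} = - \frac{1725}{4}$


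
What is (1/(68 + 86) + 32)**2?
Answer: 24295041/23716 ≈ 1024.4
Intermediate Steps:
(1/(68 + 86) + 32)**2 = (1/154 + 32)**2 = (4929/154)**2 = 24295041/23716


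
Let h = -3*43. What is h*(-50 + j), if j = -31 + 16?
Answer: 8385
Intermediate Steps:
h = -129
j = -15
h*(-50 + j) = -129*(-50 - 15) = -129*(-65) = 8385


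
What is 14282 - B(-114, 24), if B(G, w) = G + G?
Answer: 14510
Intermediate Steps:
B(G, w) = 2*G
14282 - B(-114, 24) = 14282 - 2*(-114) = 14282 - 1*(-228) = 14282 + 228 = 14510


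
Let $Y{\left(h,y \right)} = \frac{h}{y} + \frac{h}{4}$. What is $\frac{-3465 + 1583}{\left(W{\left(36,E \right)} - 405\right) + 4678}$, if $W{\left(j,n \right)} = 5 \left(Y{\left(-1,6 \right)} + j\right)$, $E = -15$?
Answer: $- \frac{22584}{53411} \approx -0.42283$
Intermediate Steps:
$Y{\left(h,y \right)} = \frac{h}{4} + \frac{h}{y}$ ($Y{\left(h,y \right)} = \frac{h}{y} + h \frac{1}{4} = \frac{h}{y} + \frac{h}{4} = \frac{h}{4} + \frac{h}{y}$)
$W{\left(j,n \right)} = - \frac{25}{12} + 5 j$ ($W{\left(j,n \right)} = 5 \left(\left(\frac{1}{4} \left(-1\right) - \frac{1}{6}\right) + j\right) = 5 \left(\left(- \frac{1}{4} - \frac{1}{6}\right) + j\right) = 5 \left(- \frac{5}{12} + j\right) = - \frac{25}{12} + 5 j$)
$\frac{-3465 + 1583}{\left(W{\left(36,E \right)} - 405\right) + 4678} = \frac{-3465 + 1583}{\left(\left(- \frac{25}{12} + 5 \cdot 36\right) - 405\right) + 4678} = - \frac{1882}{\left(\left(- \frac{25}{12} + 180\right) - 405\right) + 4678} = - \frac{1882}{\left(\frac{2135}{12} - 405\right) + 4678} = - \frac{1882}{- \frac{2725}{12} + 4678} = - \frac{1882}{\frac{53411}{12}} = \left(-1882\right) \frac{12}{53411} = - \frac{22584}{53411}$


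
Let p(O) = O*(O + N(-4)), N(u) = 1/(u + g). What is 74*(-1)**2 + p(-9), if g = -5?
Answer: 156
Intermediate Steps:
N(u) = 1/(-5 + u) (N(u) = 1/(u - 5) = 1/(-5 + u))
p(O) = O*(-1/9 + O) (p(O) = O*(O + 1/(-5 - 4)) = O*(O + 1/(-9)) = O*(O - 1/9) = O*(-1/9 + O))
74*(-1)**2 + p(-9) = 74*(-1)**2 - 9*(-1/9 - 9) = 74*1 - 9*(-82/9) = 74 + 82 = 156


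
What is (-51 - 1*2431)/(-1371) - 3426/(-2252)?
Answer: 5143255/1543746 ≈ 3.3317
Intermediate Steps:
(-51 - 1*2431)/(-1371) - 3426/(-2252) = (-51 - 2431)*(-1/1371) - 3426*(-1/2252) = -2482*(-1/1371) + 1713/1126 = 2482/1371 + 1713/1126 = 5143255/1543746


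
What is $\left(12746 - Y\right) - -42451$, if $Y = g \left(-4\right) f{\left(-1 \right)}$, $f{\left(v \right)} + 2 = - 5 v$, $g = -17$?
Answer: $54993$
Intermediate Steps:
$f{\left(v \right)} = -2 - 5 v$
$Y = 204$ ($Y = \left(-17\right) \left(-4\right) \left(-2 - -5\right) = 68 \left(-2 + 5\right) = 68 \cdot 3 = 204$)
$\left(12746 - Y\right) - -42451 = \left(12746 - 204\right) - -42451 = \left(12746 - 204\right) + 42451 = 12542 + 42451 = 54993$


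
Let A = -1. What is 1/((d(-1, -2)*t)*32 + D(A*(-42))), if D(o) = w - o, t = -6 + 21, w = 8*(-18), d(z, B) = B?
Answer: -1/1146 ≈ -0.00087260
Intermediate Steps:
w = -144
t = 15
D(o) = -144 - o
1/((d(-1, -2)*t)*32 + D(A*(-42))) = 1/(-2*15*32 + (-144 - (-1)*(-42))) = 1/(-30*32 + (-144 - 1*42)) = 1/(-960 + (-144 - 42)) = 1/(-960 - 186) = 1/(-1146) = -1/1146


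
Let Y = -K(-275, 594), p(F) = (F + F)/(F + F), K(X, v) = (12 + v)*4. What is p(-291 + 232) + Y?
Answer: -2423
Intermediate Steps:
K(X, v) = 48 + 4*v
p(F) = 1 (p(F) = (2*F)/((2*F)) = (2*F)*(1/(2*F)) = 1)
Y = -2424 (Y = -(48 + 4*594) = -(48 + 2376) = -1*2424 = -2424)
p(-291 + 232) + Y = 1 - 2424 = -2423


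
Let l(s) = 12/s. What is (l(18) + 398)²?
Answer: 1430416/9 ≈ 1.5894e+5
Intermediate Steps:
(l(18) + 398)² = (12/18 + 398)² = (12*(1/18) + 398)² = (⅔ + 398)² = (1196/3)² = 1430416/9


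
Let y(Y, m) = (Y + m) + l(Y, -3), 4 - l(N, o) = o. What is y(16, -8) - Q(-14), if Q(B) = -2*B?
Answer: -13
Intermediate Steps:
l(N, o) = 4 - o
y(Y, m) = 7 + Y + m (y(Y, m) = (Y + m) + (4 - 1*(-3)) = (Y + m) + (4 + 3) = (Y + m) + 7 = 7 + Y + m)
y(16, -8) - Q(-14) = (7 + 16 - 8) - (-2)*(-14) = 15 - 1*28 = 15 - 28 = -13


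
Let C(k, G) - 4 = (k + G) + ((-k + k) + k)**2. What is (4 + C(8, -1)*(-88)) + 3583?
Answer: -3013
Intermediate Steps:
C(k, G) = 4 + G + k + k**2 (C(k, G) = 4 + ((k + G) + ((-k + k) + k)**2) = 4 + ((G + k) + (0 + k)**2) = 4 + ((G + k) + k**2) = 4 + (G + k + k**2) = 4 + G + k + k**2)
(4 + C(8, -1)*(-88)) + 3583 = (4 + (4 - 1 + 8 + 8**2)*(-88)) + 3583 = (4 + (4 - 1 + 8 + 64)*(-88)) + 3583 = (4 + 75*(-88)) + 3583 = (4 - 6600) + 3583 = -6596 + 3583 = -3013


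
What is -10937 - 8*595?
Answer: -15697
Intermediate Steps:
-10937 - 8*595 = -10937 - 1*4760 = -10937 - 4760 = -15697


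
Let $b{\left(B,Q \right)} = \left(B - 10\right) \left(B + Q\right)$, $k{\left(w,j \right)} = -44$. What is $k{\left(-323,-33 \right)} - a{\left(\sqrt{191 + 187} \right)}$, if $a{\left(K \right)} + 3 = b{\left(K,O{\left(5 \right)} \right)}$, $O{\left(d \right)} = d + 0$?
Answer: $-369 + 15 \sqrt{42} \approx -271.79$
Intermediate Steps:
$O{\left(d \right)} = d$
$b{\left(B,Q \right)} = \left(-10 + B\right) \left(B + Q\right)$
$a{\left(K \right)} = -53 + K^{2} - 5 K$ ($a{\left(K \right)} = -3 + \left(K^{2} - 10 K - 50 + K 5\right) = -3 + \left(K^{2} - 10 K - 50 + 5 K\right) = -3 - \left(50 - K^{2} + 5 K\right) = -53 + K^{2} - 5 K$)
$k{\left(-323,-33 \right)} - a{\left(\sqrt{191 + 187} \right)} = -44 - \left(-53 + \left(\sqrt{191 + 187}\right)^{2} - 5 \sqrt{191 + 187}\right) = -44 - \left(-53 + \left(\sqrt{378}\right)^{2} - 5 \sqrt{378}\right) = -44 - \left(-53 + \left(3 \sqrt{42}\right)^{2} - 5 \cdot 3 \sqrt{42}\right) = -44 - \left(-53 + 378 - 15 \sqrt{42}\right) = -44 - \left(325 - 15 \sqrt{42}\right) = -369 + 15 \sqrt{42}$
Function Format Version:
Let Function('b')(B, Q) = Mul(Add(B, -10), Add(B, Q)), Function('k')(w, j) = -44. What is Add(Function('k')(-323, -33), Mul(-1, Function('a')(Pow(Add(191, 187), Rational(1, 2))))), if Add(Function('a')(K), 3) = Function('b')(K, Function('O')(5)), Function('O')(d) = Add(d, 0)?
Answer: Add(-369, Mul(15, Pow(42, Rational(1, 2)))) ≈ -271.79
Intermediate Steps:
Function('O')(d) = d
Function('b')(B, Q) = Mul(Add(-10, B), Add(B, Q))
Function('a')(K) = Add(-53, Pow(K, 2), Mul(-5, K)) (Function('a')(K) = Add(-3, Add(Pow(K, 2), Mul(-10, K), Mul(-10, 5), Mul(K, 5))) = Add(-3, Add(Pow(K, 2), Mul(-10, K), -50, Mul(5, K))) = Add(-3, Add(-50, Pow(K, 2), Mul(-5, K))) = Add(-53, Pow(K, 2), Mul(-5, K)))
Add(Function('k')(-323, -33), Mul(-1, Function('a')(Pow(Add(191, 187), Rational(1, 2))))) = Add(-44, Mul(-1, Add(-53, Pow(Pow(Add(191, 187), Rational(1, 2)), 2), Mul(-5, Pow(Add(191, 187), Rational(1, 2)))))) = Add(-44, Mul(-1, Add(-53, Pow(Pow(378, Rational(1, 2)), 2), Mul(-5, Pow(378, Rational(1, 2)))))) = Add(-44, Mul(-1, Add(-53, Pow(Mul(3, Pow(42, Rational(1, 2))), 2), Mul(-5, Mul(3, Pow(42, Rational(1, 2))))))) = Add(-44, Mul(-1, Add(-53, 378, Mul(-15, Pow(42, Rational(1, 2)))))) = Add(-44, Mul(-1, Add(325, Mul(-15, Pow(42, Rational(1, 2)))))) = Add(-44, Add(-325, Mul(15, Pow(42, Rational(1, 2))))) = Add(-369, Mul(15, Pow(42, Rational(1, 2))))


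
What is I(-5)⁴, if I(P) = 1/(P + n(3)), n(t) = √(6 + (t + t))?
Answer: (5 - 2*√3)⁻⁴ ≈ 0.17970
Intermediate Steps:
n(t) = √(6 + 2*t)
I(P) = 1/(P + 2*√3) (I(P) = 1/(P + √(6 + 2*3)) = 1/(P + √(6 + 6)) = 1/(P + √12) = 1/(P + 2*√3))
I(-5)⁴ = (1/(-5 + 2*√3))⁴ = (-5 + 2*√3)⁻⁴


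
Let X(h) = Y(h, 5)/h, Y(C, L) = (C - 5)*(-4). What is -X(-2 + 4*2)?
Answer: ⅔ ≈ 0.66667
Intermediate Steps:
Y(C, L) = 20 - 4*C (Y(C, L) = (-5 + C)*(-4) = 20 - 4*C)
X(h) = (20 - 4*h)/h
-X(-2 + 4*2) = -(-4 + 20/(-2 + 4*2)) = -(-4 + 20/(-2 + 8)) = -(-4 + 20/6) = -(-4 + 20*(⅙)) = -(-4 + 10/3) = -1*(-⅔) = ⅔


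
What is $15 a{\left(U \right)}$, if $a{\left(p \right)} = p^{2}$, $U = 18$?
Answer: $4860$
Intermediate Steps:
$15 a{\left(U \right)} = 15 \cdot 18^{2} = 15 \cdot 324 = 4860$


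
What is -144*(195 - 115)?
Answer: -11520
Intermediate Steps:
-144*(195 - 115) = -144*80 = -11520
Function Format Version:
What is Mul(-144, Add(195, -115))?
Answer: -11520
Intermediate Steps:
Mul(-144, Add(195, -115)) = Mul(-144, 80) = -11520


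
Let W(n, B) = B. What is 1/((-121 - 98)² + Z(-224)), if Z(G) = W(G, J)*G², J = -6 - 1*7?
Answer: -1/604327 ≈ -1.6547e-6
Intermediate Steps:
J = -13 (J = -6 - 7 = -13)
Z(G) = -13*G²
1/((-121 - 98)² + Z(-224)) = 1/((-121 - 98)² - 13*(-224)²) = 1/((-219)² - 13*50176) = 1/(47961 - 652288) = 1/(-604327) = -1/604327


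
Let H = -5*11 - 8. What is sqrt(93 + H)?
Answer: sqrt(30) ≈ 5.4772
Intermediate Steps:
H = -63 (H = -55 - 8 = -63)
sqrt(93 + H) = sqrt(93 - 63) = sqrt(30)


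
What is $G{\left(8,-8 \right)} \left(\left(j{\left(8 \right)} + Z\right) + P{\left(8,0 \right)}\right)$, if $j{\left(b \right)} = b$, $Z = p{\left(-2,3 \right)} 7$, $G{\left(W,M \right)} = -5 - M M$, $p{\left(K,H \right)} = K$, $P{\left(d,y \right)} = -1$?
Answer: $483$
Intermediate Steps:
$G{\left(W,M \right)} = -5 - M^{2}$
$Z = -14$ ($Z = \left(-2\right) 7 = -14$)
$G{\left(8,-8 \right)} \left(\left(j{\left(8 \right)} + Z\right) + P{\left(8,0 \right)}\right) = \left(-5 - \left(-8\right)^{2}\right) \left(\left(8 - 14\right) - 1\right) = \left(-5 - 64\right) \left(-6 - 1\right) = \left(-5 - 64\right) \left(-7\right) = \left(-69\right) \left(-7\right) = 483$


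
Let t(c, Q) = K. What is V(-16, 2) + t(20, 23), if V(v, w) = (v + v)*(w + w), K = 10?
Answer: -118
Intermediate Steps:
t(c, Q) = 10
V(v, w) = 4*v*w (V(v, w) = (2*v)*(2*w) = 4*v*w)
V(-16, 2) + t(20, 23) = 4*(-16)*2 + 10 = -128 + 10 = -118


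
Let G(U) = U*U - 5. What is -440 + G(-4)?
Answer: -429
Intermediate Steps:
G(U) = -5 + U² (G(U) = U² - 5 = -5 + U²)
-440 + G(-4) = -440 + (-5 + (-4)²) = -440 + (-5 + 16) = -440 + 11 = -429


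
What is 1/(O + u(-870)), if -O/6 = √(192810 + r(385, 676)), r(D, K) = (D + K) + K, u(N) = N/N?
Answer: -1/7003691 - 6*√194547/7003691 ≈ -0.00037801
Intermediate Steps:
u(N) = 1
r(D, K) = D + 2*K
O = -6*√194547 (O = -6*√(192810 + (385 + 2*676)) = -6*√(192810 + (385 + 1352)) = -6*√(192810 + 1737) = -6*√194547 ≈ -2646.4)
1/(O + u(-870)) = 1/(-6*√194547 + 1) = 1/(1 - 6*√194547)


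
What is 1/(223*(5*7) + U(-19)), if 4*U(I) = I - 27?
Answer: 2/15587 ≈ 0.00012831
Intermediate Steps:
U(I) = -27/4 + I/4 (U(I) = (I - 27)/4 = (-27 + I)/4 = -27/4 + I/4)
1/(223*(5*7) + U(-19)) = 1/(223*(5*7) + (-27/4 + (1/4)*(-19))) = 1/(223*35 + (-27/4 - 19/4)) = 1/(7805 - 23/2) = 1/(15587/2) = 2/15587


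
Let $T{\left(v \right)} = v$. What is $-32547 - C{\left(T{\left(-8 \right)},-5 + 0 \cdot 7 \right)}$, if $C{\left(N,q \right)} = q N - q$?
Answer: $-32592$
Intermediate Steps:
$C{\left(N,q \right)} = - q + N q$ ($C{\left(N,q \right)} = N q - q = - q + N q$)
$-32547 - C{\left(T{\left(-8 \right)},-5 + 0 \cdot 7 \right)} = -32547 - \left(-5 + 0 \cdot 7\right) \left(-1 - 8\right) = -32547 - \left(-5 + 0\right) \left(-9\right) = -32547 - \left(-5\right) \left(-9\right) = -32547 - 45 = -32592$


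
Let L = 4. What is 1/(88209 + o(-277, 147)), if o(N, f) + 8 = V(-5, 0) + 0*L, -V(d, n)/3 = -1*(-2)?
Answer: 1/88195 ≈ 1.1339e-5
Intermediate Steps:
V(d, n) = -6 (V(d, n) = -(-3)*(-2) = -3*2 = -6)
o(N, f) = -14 (o(N, f) = -8 + (-6 + 0*4) = -8 + (-6 + 0) = -8 - 6 = -14)
1/(88209 + o(-277, 147)) = 1/(88209 - 14) = 1/88195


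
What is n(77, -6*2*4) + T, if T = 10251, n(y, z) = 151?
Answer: 10402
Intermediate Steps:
n(77, -6*2*4) + T = 151 + 10251 = 10402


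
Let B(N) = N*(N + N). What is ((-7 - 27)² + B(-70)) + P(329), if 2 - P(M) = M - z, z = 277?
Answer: 10906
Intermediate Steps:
P(M) = 279 - M (P(M) = 2 - (M - 1*277) = 2 - (M - 277) = 2 - (-277 + M) = 2 + (277 - M) = 279 - M)
B(N) = 2*N² (B(N) = N*(2*N) = 2*N²)
((-7 - 27)² + B(-70)) + P(329) = ((-7 - 27)² + 2*(-70)²) + (279 - 1*329) = ((-34)² + 2*4900) + (279 - 329) = (1156 + 9800) - 50 = 10956 - 50 = 10906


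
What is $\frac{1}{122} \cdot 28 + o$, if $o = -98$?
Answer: $- \frac{5964}{61} \approx -97.771$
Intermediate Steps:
$\frac{1}{122} \cdot 28 + o = \frac{1}{122} \cdot 28 - 98 = \frac{14}{61} - 98 = - \frac{5964}{61}$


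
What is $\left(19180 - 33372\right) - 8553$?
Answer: $-22745$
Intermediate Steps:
$\left(19180 - 33372\right) - 8553 = -14192 - 8553 = -22745$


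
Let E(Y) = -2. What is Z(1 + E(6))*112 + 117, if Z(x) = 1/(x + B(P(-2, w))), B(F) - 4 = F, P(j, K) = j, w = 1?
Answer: 229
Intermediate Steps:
B(F) = 4 + F
Z(x) = 1/(2 + x) (Z(x) = 1/(x + (4 - 2)) = 1/(x + 2) = 1/(2 + x))
Z(1 + E(6))*112 + 117 = 112/(2 + (1 - 2)) + 117 = 112/(2 - 1) + 117 = 112/1 + 117 = 1*112 + 117 = 112 + 117 = 229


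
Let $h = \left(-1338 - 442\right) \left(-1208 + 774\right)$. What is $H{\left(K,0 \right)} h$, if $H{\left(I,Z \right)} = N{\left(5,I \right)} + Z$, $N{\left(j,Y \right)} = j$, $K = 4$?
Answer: $3862600$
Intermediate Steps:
$h = 772520$ ($h = \left(-1780\right) \left(-434\right) = 772520$)
$H{\left(I,Z \right)} = 5 + Z$
$H{\left(K,0 \right)} h = \left(5 + 0\right) 772520 = 5 \cdot 772520 = 3862600$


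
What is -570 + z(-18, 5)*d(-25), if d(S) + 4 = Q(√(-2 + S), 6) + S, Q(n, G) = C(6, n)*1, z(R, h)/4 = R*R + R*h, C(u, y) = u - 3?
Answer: -24906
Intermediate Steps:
C(u, y) = -3 + u
z(R, h) = 4*R² + 4*R*h (z(R, h) = 4*(R*R + R*h) = 4*(R² + R*h) = 4*R² + 4*R*h)
Q(n, G) = 3 (Q(n, G) = (-3 + 6)*1 = 3*1 = 3)
d(S) = -1 + S (d(S) = -4 + (3 + S) = -1 + S)
-570 + z(-18, 5)*d(-25) = -570 + (4*(-18)*(-18 + 5))*(-1 - 25) = -570 + (4*(-18)*(-13))*(-26) = -570 + 936*(-26) = -570 - 24336 = -24906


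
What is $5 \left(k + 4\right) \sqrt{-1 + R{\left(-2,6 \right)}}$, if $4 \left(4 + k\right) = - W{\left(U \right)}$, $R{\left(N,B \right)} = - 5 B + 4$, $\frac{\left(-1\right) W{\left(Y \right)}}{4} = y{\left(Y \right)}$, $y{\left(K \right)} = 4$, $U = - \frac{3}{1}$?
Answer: $60 i \sqrt{3} \approx 103.92 i$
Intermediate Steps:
$U = -3$ ($U = \left(-3\right) 1 = -3$)
$W{\left(Y \right)} = -16$ ($W{\left(Y \right)} = \left(-4\right) 4 = -16$)
$R{\left(N,B \right)} = 4 - 5 B$
$k = 0$ ($k = -4 + \frac{\left(-1\right) \left(-16\right)}{4} = -4 + \frac{1}{4} \cdot 16 = -4 + 4 = 0$)
$5 \left(k + 4\right) \sqrt{-1 + R{\left(-2,6 \right)}} = 5 \left(0 + 4\right) \sqrt{-1 + \left(4 - 30\right)} = 5 \cdot 4 \sqrt{-1 + \left(4 - 30\right)} = 20 \sqrt{-1 - 26} = 20 \sqrt{-27} = 20 \cdot 3 i \sqrt{3} = 60 i \sqrt{3}$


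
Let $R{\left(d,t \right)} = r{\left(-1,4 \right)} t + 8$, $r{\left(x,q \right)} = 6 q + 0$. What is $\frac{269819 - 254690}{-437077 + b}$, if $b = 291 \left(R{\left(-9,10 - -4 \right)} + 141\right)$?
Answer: $- \frac{15129}{295942} \approx -0.051121$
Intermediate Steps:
$r{\left(x,q \right)} = 6 q$
$R{\left(d,t \right)} = 8 + 24 t$ ($R{\left(d,t \right)} = 6 \cdot 4 t + 8 = 24 t + 8 = 8 + 24 t$)
$b = 141135$ ($b = 291 \left(\left(8 + 24 \left(10 - -4\right)\right) + 141\right) = 291 \left(\left(8 + 24 \left(10 + 4\right)\right) + 141\right) = 291 \left(\left(8 + 24 \cdot 14\right) + 141\right) = 291 \left(\left(8 + 336\right) + 141\right) = 291 \left(344 + 141\right) = 291 \cdot 485 = 141135$)
$\frac{269819 - 254690}{-437077 + b} = \frac{269819 - 254690}{-437077 + 141135} = \frac{15129}{-295942} = 15129 \left(- \frac{1}{295942}\right) = - \frac{15129}{295942}$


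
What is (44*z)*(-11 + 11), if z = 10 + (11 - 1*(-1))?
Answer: 0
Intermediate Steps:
z = 22 (z = 10 + (11 + 1) = 10 + 12 = 22)
(44*z)*(-11 + 11) = (44*22)*(-11 + 11) = 968*0 = 0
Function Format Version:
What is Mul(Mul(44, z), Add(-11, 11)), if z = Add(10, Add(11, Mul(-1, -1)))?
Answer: 0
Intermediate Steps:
z = 22 (z = Add(10, Add(11, 1)) = Add(10, 12) = 22)
Mul(Mul(44, z), Add(-11, 11)) = Mul(Mul(44, 22), Add(-11, 11)) = Mul(968, 0) = 0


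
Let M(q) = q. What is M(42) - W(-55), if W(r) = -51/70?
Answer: 2991/70 ≈ 42.729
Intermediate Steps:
W(r) = -51/70 (W(r) = -51*1/70 = -51/70)
M(42) - W(-55) = 42 - 1*(-51/70) = 42 + 51/70 = 2991/70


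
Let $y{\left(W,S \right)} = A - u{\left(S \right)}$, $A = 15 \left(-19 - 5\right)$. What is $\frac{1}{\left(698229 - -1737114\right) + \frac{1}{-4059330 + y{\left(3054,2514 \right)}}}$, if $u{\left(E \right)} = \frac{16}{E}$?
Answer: $\frac{5103030338}{12427629212434677} \approx 4.1062 \cdot 10^{-7}$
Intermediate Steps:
$A = -360$ ($A = 15 \left(-24\right) = -360$)
$y{\left(W,S \right)} = -360 - \frac{16}{S}$
$\frac{1}{\left(698229 - -1737114\right) + \frac{1}{-4059330 + y{\left(3054,2514 \right)}}} = \frac{1}{\left(698229 - -1737114\right) + \frac{1}{-4059330 - \left(360 + \frac{16}{2514}\right)}} = \frac{1}{\left(698229 + 1737114\right) + \frac{1}{-4059330 - \frac{452528}{1257}}} = \frac{1}{2435343 + \frac{1}{-4059330 - \frac{452528}{1257}}} = \frac{1}{2435343 + \frac{1}{- \frac{5103030338}{1257}}} = \frac{1}{2435343 - \frac{1257}{5103030338}} = \frac{1}{\frac{12427629212434677}{5103030338}} = \frac{5103030338}{12427629212434677}$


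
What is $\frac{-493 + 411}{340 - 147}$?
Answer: $- \frac{82}{193} \approx -0.42487$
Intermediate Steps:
$\frac{-493 + 411}{340 - 147} = - \frac{82}{193}$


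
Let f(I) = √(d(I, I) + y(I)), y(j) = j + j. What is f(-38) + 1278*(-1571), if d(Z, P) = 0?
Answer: -2007738 + 2*I*√19 ≈ -2.0077e+6 + 8.7178*I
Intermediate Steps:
y(j) = 2*j
f(I) = √2*√I (f(I) = √(0 + 2*I) = √(2*I) = √2*√I)
f(-38) + 1278*(-1571) = √2*√(-38) + 1278*(-1571) = √2*(I*√38) - 2007738 = 2*I*√19 - 2007738 = -2007738 + 2*I*√19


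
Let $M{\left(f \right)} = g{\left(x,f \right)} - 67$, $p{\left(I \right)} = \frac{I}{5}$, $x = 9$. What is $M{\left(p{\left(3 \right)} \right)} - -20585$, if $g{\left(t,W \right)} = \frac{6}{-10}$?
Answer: $\frac{102587}{5} \approx 20517.0$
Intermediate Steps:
$p{\left(I \right)} = \frac{I}{5}$ ($p{\left(I \right)} = I \frac{1}{5} = \frac{I}{5}$)
$g{\left(t,W \right)} = - \frac{3}{5}$ ($g{\left(t,W \right)} = 6 \left(- \frac{1}{10}\right) = - \frac{3}{5}$)
$M{\left(f \right)} = - \frac{338}{5}$ ($M{\left(f \right)} = - \frac{3}{5} - 67 = - \frac{338}{5}$)
$M{\left(p{\left(3 \right)} \right)} - -20585 = - \frac{338}{5} - -20585 = - \frac{338}{5} + 20585 = \frac{102587}{5}$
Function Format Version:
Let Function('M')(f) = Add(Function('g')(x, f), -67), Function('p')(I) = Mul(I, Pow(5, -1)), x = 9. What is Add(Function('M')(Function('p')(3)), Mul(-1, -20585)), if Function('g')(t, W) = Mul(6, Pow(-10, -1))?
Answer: Rational(102587, 5) ≈ 20517.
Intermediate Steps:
Function('p')(I) = Mul(Rational(1, 5), I) (Function('p')(I) = Mul(I, Rational(1, 5)) = Mul(Rational(1, 5), I))
Function('g')(t, W) = Rational(-3, 5) (Function('g')(t, W) = Mul(6, Rational(-1, 10)) = Rational(-3, 5))
Function('M')(f) = Rational(-338, 5) (Function('M')(f) = Add(Rational(-3, 5), -67) = Rational(-338, 5))
Add(Function('M')(Function('p')(3)), Mul(-1, -20585)) = Add(Rational(-338, 5), Mul(-1, -20585)) = Add(Rational(-338, 5), 20585) = Rational(102587, 5)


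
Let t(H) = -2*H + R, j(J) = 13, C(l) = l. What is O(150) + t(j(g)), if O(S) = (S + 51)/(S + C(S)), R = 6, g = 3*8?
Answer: -1933/100 ≈ -19.330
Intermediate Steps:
g = 24
t(H) = 6 - 2*H (t(H) = -2*H + 6 = 6 - 2*H)
O(S) = (51 + S)/(2*S) (O(S) = (S + 51)/(S + S) = (51 + S)/((2*S)) = (51 + S)*(1/(2*S)) = (51 + S)/(2*S))
O(150) + t(j(g)) = (1/2)*(51 + 150)/150 + (6 - 2*13) = (1/2)*(1/150)*201 + (6 - 26) = 67/100 - 20 = -1933/100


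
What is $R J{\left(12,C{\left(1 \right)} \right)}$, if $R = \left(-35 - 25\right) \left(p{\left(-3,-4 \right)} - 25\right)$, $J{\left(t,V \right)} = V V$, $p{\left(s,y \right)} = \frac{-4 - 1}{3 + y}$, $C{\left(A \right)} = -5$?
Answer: $30000$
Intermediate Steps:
$p{\left(s,y \right)} = - \frac{5}{3 + y}$
$J{\left(t,V \right)} = V^{2}$
$R = 1200$ ($R = \left(-35 - 25\right) \left(- \frac{5}{3 - 4} - 25\right) = - 60 \left(- \frac{5}{-1} - 25\right) = - 60 \left(\left(-5\right) \left(-1\right) - 25\right) = - 60 \left(5 - 25\right) = \left(-60\right) \left(-20\right) = 1200$)
$R J{\left(12,C{\left(1 \right)} \right)} = 1200 \left(-5\right)^{2} = 1200 \cdot 25 = 30000$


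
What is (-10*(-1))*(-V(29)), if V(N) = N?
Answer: -290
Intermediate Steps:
(-10*(-1))*(-V(29)) = (-10*(-1))*(-1*29) = 10*(-29) = -290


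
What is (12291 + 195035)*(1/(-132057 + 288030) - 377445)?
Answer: -12205536420336784/155973 ≈ -7.8254e+10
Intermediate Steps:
(12291 + 195035)*(1/(-132057 + 288030) - 377445) = 207326*(1/155973 - 377445) = 207326*(-58871228984/155973) = -12205536420336784/155973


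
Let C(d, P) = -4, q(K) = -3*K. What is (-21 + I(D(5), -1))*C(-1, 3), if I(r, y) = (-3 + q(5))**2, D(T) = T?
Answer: -1212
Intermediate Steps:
I(r, y) = 324 (I(r, y) = (-3 - 3*5)**2 = (-3 - 15)**2 = (-18)**2 = 324)
(-21 + I(D(5), -1))*C(-1, 3) = (-21 + 324)*(-4) = 303*(-4) = -1212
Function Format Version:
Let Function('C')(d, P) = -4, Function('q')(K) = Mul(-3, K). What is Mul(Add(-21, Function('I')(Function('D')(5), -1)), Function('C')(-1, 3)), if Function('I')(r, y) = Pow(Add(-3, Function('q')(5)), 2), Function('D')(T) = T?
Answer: -1212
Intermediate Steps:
Function('I')(r, y) = 324 (Function('I')(r, y) = Pow(Add(-3, Mul(-3, 5)), 2) = Pow(Add(-3, -15), 2) = Pow(-18, 2) = 324)
Mul(Add(-21, Function('I')(Function('D')(5), -1)), Function('C')(-1, 3)) = Mul(Add(-21, 324), -4) = Mul(303, -4) = -1212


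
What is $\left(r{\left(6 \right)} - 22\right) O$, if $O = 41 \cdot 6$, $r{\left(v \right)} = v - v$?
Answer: $-5412$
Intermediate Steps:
$r{\left(v \right)} = 0$
$O = 246$
$\left(r{\left(6 \right)} - 22\right) O = \left(0 - 22\right) 246 = \left(-22\right) 246 = -5412$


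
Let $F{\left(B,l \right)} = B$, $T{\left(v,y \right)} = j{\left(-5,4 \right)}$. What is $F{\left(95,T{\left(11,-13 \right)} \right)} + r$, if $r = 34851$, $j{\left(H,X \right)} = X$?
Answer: $34946$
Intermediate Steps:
$T{\left(v,y \right)} = 4$
$F{\left(95,T{\left(11,-13 \right)} \right)} + r = 95 + 34851 = 34946$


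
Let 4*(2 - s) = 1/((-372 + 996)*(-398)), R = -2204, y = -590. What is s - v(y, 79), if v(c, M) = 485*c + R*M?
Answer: 457233913345/993408 ≈ 4.6027e+5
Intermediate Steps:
v(c, M) = -2204*M + 485*c (v(c, M) = 485*c - 2204*M = -2204*M + 485*c)
s = 1986817/993408 (s = 2 - (-1/(398*(-372 + 996)))/4 = 2 - 1/(4*(624*(-398))) = 2 - 1/4/(-248352) = 2 - 1/4*(-1/248352) = 2 + 1/993408 = 1986817/993408 ≈ 2.0000)
s - v(y, 79) = 1986817/993408 - (-2204*79 + 485*(-590)) = 1986817/993408 - (-174116 - 286150) = 1986817/993408 - 1*(-460266) = 1986817/993408 + 460266 = 457233913345/993408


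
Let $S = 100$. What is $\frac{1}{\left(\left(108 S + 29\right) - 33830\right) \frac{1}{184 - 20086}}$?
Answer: $\frac{6634}{7667} \approx 0.86527$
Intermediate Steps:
$\frac{1}{\left(\left(108 S + 29\right) - 33830\right) \frac{1}{184 - 20086}} = \frac{1}{\left(\left(108 \cdot 100 + 29\right) - 33830\right) \frac{1}{184 - 20086}} = \frac{1}{\left(\left(10800 + 29\right) - 33830\right) \frac{1}{184 + \left(-23617 + 3531\right)}} = \frac{1}{\left(10829 - 33830\right) \frac{1}{184 - 20086}} = \frac{1}{\left(-23001\right) \frac{1}{-19902}} = \frac{1}{\left(-23001\right) \left(- \frac{1}{19902}\right)} = \frac{1}{\frac{7667}{6634}} = \frac{6634}{7667}$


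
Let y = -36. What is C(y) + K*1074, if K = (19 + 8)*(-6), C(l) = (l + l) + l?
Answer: -174096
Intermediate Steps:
C(l) = 3*l (C(l) = 2*l + l = 3*l)
K = -162 (K = 27*(-6) = -162)
C(y) + K*1074 = 3*(-36) - 162*1074 = -108 - 173988 = -174096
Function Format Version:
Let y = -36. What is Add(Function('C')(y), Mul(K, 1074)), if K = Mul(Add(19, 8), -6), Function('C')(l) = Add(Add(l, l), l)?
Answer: -174096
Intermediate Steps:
Function('C')(l) = Mul(3, l) (Function('C')(l) = Add(Mul(2, l), l) = Mul(3, l))
K = -162 (K = Mul(27, -6) = -162)
Add(Function('C')(y), Mul(K, 1074)) = Add(Mul(3, -36), Mul(-162, 1074)) = Add(-108, -173988) = -174096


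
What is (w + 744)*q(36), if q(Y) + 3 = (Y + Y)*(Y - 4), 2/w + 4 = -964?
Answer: 828578595/484 ≈ 1.7119e+6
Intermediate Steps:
w = -1/484 (w = 2/(-4 - 964) = 2/(-968) = 2*(-1/968) = -1/484 ≈ -0.0020661)
q(Y) = -3 + 2*Y*(-4 + Y) (q(Y) = -3 + (Y + Y)*(Y - 4) = -3 + (2*Y)*(-4 + Y) = -3 + 2*Y*(-4 + Y))
(w + 744)*q(36) = (-1/484 + 744)*(-3 - 8*36 + 2*36²) = 360095*(-3 - 288 + 2*1296)/484 = 360095*(-3 - 288 + 2592)/484 = (360095/484)*2301 = 828578595/484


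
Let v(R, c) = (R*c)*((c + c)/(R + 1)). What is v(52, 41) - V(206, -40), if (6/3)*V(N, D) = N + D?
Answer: 170425/53 ≈ 3215.6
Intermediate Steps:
V(N, D) = D/2 + N/2 (V(N, D) = (N + D)/2 = (D + N)/2 = D/2 + N/2)
v(R, c) = 2*R*c²/(1 + R) (v(R, c) = (R*c)*((2*c)/(1 + R)) = (R*c)*(2*c/(1 + R)) = 2*R*c²/(1 + R))
v(52, 41) - V(206, -40) = 2*52*41²/(1 + 52) - ((½)*(-40) + (½)*206) = 2*52*1681/53 - (-20 + 103) = 2*52*1681*(1/53) - 1*83 = 174824/53 - 83 = 170425/53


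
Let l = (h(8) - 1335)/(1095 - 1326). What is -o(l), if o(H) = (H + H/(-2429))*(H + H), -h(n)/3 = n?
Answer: -996494904/14401541 ≈ -69.194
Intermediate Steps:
h(n) = -3*n
l = 453/77 (l = (-3*8 - 1335)/(1095 - 1326) = (-24 - 1335)/(-231) = -1359*(-1/231) = 453/77 ≈ 5.8831)
o(H) = 4856*H**2/2429 (o(H) = (H + H*(-1/2429))*(2*H) = (H - H/2429)*(2*H) = (2428*H/2429)*(2*H) = 4856*H**2/2429)
-o(l) = -4856*(453/77)**2/2429 = -4856*205209/(2429*5929) = -1*996494904/14401541 = -996494904/14401541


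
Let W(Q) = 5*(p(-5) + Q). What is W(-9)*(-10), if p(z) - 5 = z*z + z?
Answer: -800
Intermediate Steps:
p(z) = 5 + z + z**2 (p(z) = 5 + (z*z + z) = 5 + (z**2 + z) = 5 + (z + z**2) = 5 + z + z**2)
W(Q) = 125 + 5*Q (W(Q) = 5*((5 - 5 + (-5)**2) + Q) = 5*((5 - 5 + 25) + Q) = 5*(25 + Q) = 125 + 5*Q)
W(-9)*(-10) = (125 + 5*(-9))*(-10) = (125 - 45)*(-10) = 80*(-10) = -800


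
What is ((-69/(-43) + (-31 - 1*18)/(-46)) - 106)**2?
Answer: 41774045769/3912484 ≈ 10677.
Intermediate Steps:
((-69/(-43) + (-31 - 1*18)/(-46)) - 106)**2 = ((-69*(-1/43) + (-31 - 18)*(-1/46)) - 106)**2 = ((69/43 - 49*(-1/46)) - 106)**2 = ((69/43 + 49/46) - 106)**2 = (5281/1978 - 106)**2 = (-204387/1978)**2 = 41774045769/3912484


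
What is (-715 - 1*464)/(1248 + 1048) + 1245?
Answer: 2857341/2296 ≈ 1244.5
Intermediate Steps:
(-715 - 1*464)/(1248 + 1048) + 1245 = (-715 - 464)/2296 + 1245 = -1179*1/2296 + 1245 = -1179/2296 + 1245 = 2857341/2296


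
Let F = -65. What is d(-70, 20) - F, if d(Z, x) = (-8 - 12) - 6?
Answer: 39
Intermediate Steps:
d(Z, x) = -26 (d(Z, x) = -20 - 6 = -26)
d(-70, 20) - F = -26 - 1*(-65) = -26 + 65 = 39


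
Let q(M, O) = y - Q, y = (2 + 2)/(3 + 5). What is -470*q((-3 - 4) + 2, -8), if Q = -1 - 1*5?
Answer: -3055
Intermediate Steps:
Q = -6 (Q = -1 - 5 = -6)
y = 1/2 (y = 4/8 = 4*(1/8) = 1/2 ≈ 0.50000)
q(M, O) = 13/2 (q(M, O) = 1/2 - 1*(-6) = 1/2 + 6 = 13/2)
-470*q((-3 - 4) + 2, -8) = -470*13/2 = -3055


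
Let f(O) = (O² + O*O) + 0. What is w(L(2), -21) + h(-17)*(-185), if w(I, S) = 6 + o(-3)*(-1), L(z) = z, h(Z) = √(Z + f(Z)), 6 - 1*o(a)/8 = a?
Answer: -66 - 185*√561 ≈ -4447.8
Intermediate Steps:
o(a) = 48 - 8*a
f(O) = 2*O² (f(O) = (O² + O²) + 0 = 2*O² + 0 = 2*O²)
h(Z) = √(Z + 2*Z²)
w(I, S) = -66 (w(I, S) = 6 + (48 - 8*(-3))*(-1) = 6 + (48 + 24)*(-1) = 6 + 72*(-1) = 6 - 72 = -66)
w(L(2), -21) + h(-17)*(-185) = -66 + √(-17*(1 + 2*(-17)))*(-185) = -66 + √(-17*(1 - 34))*(-185) = -66 + √(-17*(-33))*(-185) = -66 + √561*(-185) = -66 - 185*√561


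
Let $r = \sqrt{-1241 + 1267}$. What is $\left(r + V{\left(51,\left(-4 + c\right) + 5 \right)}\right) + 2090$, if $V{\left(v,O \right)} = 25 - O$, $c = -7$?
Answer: $2121 + \sqrt{26} \approx 2126.1$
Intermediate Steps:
$r = \sqrt{26} \approx 5.099$
$\left(r + V{\left(51,\left(-4 + c\right) + 5 \right)}\right) + 2090 = \left(\sqrt{26} + \left(25 - \left(\left(-4 - 7\right) + 5\right)\right)\right) + 2090 = \left(\sqrt{26} + \left(25 - \left(-11 + 5\right)\right)\right) + 2090 = \left(\sqrt{26} + \left(25 - -6\right)\right) + 2090 = \left(\sqrt{26} + \left(25 + 6\right)\right) + 2090 = \left(\sqrt{26} + 31\right) + 2090 = \left(31 + \sqrt{26}\right) + 2090 = 2121 + \sqrt{26}$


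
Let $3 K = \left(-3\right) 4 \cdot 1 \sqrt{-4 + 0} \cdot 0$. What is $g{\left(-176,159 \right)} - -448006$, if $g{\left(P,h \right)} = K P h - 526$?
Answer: $447480$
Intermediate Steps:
$K = 0$ ($K = \frac{\left(-3\right) 4 \cdot 1 \sqrt{-4 + 0} \cdot 0}{3} = \frac{\left(-12\right) 1 \sqrt{-4} \cdot 0}{3} = \frac{- 12 \cdot 2 i 0}{3} = \frac{- 24 i 0}{3} = \frac{1}{3} \cdot 0 = 0$)
$g{\left(P,h \right)} = -526$ ($g{\left(P,h \right)} = 0 P h - 526 = 0 h - 526 = 0 - 526 = -526$)
$g{\left(-176,159 \right)} - -448006 = -526 - -448006 = -526 + 448006 = 447480$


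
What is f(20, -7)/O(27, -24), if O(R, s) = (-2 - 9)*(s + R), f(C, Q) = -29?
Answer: 29/33 ≈ 0.87879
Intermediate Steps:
O(R, s) = -11*R - 11*s (O(R, s) = -11*(R + s) = -11*R - 11*s)
f(20, -7)/O(27, -24) = -29/(-11*27 - 11*(-24)) = -29/(-297 + 264) = -29/(-33) = -29*(-1/33) = 29/33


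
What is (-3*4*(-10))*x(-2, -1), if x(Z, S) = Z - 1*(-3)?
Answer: 120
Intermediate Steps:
x(Z, S) = 3 + Z (x(Z, S) = Z + 3 = 3 + Z)
(-3*4*(-10))*x(-2, -1) = (-3*4*(-10))*(3 - 2) = -12*(-10)*1 = 120*1 = 120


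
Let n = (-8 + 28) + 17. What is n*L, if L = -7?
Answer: -259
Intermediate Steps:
n = 37 (n = 20 + 17 = 37)
n*L = 37*(-7) = -259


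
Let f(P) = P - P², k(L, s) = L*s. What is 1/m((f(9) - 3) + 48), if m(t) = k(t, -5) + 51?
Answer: 1/186 ≈ 0.0053763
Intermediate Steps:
m(t) = 51 - 5*t (m(t) = t*(-5) + 51 = -5*t + 51 = 51 - 5*t)
1/m((f(9) - 3) + 48) = 1/(51 - 5*((9*(1 - 1*9) - 3) + 48)) = 1/(51 - 5*((9*(1 - 9) - 3) + 48)) = 1/(51 - 5*((9*(-8) - 3) + 48)) = 1/(51 - 5*((-72 - 3) + 48)) = 1/(51 - 5*(-75 + 48)) = 1/(51 - 5*(-27)) = 1/(51 + 135) = 1/186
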